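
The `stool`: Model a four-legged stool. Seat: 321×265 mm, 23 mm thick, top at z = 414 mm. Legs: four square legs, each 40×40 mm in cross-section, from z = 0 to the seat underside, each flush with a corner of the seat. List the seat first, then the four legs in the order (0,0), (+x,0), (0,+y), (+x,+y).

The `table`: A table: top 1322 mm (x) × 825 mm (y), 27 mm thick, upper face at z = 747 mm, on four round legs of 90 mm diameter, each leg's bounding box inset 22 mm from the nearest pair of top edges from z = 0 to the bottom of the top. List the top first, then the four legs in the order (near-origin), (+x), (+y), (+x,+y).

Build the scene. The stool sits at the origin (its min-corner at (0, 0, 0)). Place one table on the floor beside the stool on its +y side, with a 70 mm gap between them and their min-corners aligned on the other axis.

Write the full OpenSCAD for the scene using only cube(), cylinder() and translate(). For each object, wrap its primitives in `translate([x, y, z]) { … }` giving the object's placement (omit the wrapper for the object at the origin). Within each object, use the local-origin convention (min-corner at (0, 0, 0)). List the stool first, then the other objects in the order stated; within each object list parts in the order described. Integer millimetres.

translate([0, 0, 391]) cube([321, 265, 23]);
cube([40, 40, 391]);
translate([281, 0, 0]) cube([40, 40, 391]);
translate([0, 225, 0]) cube([40, 40, 391]);
translate([281, 225, 0]) cube([40, 40, 391]);
translate([0, 335, 0]) {
  translate([0, 0, 720]) cube([1322, 825, 27]);
  translate([67, 67, 0]) cylinder(h = 720, r = 45);
  translate([1255, 67, 0]) cylinder(h = 720, r = 45);
  translate([67, 758, 0]) cylinder(h = 720, r = 45);
  translate([1255, 758, 0]) cylinder(h = 720, r = 45);
}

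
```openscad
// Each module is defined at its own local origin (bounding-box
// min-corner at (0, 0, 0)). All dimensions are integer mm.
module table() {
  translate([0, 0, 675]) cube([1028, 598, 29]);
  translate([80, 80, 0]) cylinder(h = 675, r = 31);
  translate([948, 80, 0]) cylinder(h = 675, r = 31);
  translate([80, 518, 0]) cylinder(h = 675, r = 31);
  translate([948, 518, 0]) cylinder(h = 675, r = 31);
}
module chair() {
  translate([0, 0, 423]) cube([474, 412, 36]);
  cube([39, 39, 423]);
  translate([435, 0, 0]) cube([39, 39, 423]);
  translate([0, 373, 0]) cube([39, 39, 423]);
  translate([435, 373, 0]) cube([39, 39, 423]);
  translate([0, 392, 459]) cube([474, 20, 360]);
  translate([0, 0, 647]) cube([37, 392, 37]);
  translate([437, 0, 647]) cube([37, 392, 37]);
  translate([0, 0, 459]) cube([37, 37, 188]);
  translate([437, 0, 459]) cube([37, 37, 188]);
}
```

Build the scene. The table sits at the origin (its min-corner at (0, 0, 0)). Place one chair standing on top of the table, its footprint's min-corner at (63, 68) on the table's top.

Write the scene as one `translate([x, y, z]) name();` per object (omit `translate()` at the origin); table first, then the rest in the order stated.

table();
translate([63, 68, 704]) chair();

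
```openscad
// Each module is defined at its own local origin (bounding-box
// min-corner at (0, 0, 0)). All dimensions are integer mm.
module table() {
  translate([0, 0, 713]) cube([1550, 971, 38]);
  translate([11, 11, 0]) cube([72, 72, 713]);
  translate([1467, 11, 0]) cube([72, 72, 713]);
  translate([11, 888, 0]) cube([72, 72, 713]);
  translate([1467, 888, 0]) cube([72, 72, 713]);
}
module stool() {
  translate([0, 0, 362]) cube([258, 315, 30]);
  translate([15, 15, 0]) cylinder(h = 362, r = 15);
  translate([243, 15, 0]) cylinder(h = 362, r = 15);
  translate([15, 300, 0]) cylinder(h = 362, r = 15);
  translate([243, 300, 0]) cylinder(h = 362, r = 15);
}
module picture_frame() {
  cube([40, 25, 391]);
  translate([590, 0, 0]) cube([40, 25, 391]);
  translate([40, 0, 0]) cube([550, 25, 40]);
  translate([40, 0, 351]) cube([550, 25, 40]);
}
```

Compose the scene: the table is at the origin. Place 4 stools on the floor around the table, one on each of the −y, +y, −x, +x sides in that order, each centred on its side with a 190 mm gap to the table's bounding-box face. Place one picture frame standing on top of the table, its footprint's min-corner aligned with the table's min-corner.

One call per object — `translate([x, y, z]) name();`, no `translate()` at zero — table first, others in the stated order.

table();
translate([646, -505, 0]) stool();
translate([646, 1161, 0]) stool();
translate([-448, 328, 0]) stool();
translate([1740, 328, 0]) stool();
translate([0, 0, 751]) picture_frame();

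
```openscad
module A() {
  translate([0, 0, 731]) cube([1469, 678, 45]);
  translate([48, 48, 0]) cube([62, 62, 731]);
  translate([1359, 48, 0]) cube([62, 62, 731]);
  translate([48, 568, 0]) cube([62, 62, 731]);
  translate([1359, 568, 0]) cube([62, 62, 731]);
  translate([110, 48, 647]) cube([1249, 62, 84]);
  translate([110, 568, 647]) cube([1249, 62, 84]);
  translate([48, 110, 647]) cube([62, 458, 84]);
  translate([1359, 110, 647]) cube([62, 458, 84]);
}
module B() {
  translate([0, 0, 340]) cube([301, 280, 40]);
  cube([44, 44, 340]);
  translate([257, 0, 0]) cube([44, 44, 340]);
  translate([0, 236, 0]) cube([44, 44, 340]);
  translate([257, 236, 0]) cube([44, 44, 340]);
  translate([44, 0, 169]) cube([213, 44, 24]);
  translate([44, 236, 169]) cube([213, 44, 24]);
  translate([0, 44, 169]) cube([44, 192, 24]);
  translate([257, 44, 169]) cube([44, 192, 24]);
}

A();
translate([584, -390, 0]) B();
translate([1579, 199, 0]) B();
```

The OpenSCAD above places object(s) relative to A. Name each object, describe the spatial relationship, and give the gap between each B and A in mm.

Each stool's nearest face is 110 mm from the table's bounding box.

A is a table. B is a stool. Two stools sit around the table at the −y, +x sides. The gap between each stool and the table is 110 mm.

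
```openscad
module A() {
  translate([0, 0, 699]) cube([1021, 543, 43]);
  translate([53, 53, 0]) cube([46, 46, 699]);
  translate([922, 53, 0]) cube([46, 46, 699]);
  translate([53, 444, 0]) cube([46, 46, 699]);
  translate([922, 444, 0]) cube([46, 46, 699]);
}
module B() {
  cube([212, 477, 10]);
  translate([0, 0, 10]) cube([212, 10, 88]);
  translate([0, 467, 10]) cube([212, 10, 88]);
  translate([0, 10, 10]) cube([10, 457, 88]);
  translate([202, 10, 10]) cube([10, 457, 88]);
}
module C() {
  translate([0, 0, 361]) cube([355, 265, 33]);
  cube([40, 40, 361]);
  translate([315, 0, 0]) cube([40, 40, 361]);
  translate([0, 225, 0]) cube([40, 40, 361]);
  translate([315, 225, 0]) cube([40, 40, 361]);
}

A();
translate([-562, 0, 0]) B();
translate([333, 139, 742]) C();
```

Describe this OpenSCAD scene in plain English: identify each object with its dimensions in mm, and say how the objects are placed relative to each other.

A is a table with a 1021×543 mm rectangular top, 43 mm thick, top surface at z = 742 mm, supported by four 46×46 mm square legs, each inset 53 mm from the nearest pair of top edges, running from the floor.

B is an open-topped rectangular box: outside dimensions 212×477×98 mm, with a uniform wall and base thickness of 10 mm. The base is a full 212×477 slab on the floor; four walls sit on top of the base. The front and back walls (the −y and +y sides) span the full width; the two side walls fit between them.

C is a four-legged stool. The seat is 355×265 mm, 33 mm thick, top at z = 394 mm. It stands on four square legs, each 40×40 mm in cross-section, from z = 0 to the seat underside, each flush with a corner of the seat.

The open box is on the floor beside the table on its −x side. The stool is on top of the table, centred.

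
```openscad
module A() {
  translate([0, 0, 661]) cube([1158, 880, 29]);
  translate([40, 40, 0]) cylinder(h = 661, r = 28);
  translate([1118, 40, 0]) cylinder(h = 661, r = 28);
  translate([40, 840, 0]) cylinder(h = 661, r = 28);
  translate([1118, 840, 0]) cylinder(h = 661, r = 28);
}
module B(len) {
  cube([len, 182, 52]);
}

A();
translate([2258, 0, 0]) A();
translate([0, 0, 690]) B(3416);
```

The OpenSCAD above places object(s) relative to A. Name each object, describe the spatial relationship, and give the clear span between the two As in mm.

A is a table. B is a beam. A beam spans the tops of two tables. The clear span between the two tables is 1100 mm.

Second table starts at x = 2258; first ends at x = 1158; clear span = 2258 − 1158 = 1100 mm.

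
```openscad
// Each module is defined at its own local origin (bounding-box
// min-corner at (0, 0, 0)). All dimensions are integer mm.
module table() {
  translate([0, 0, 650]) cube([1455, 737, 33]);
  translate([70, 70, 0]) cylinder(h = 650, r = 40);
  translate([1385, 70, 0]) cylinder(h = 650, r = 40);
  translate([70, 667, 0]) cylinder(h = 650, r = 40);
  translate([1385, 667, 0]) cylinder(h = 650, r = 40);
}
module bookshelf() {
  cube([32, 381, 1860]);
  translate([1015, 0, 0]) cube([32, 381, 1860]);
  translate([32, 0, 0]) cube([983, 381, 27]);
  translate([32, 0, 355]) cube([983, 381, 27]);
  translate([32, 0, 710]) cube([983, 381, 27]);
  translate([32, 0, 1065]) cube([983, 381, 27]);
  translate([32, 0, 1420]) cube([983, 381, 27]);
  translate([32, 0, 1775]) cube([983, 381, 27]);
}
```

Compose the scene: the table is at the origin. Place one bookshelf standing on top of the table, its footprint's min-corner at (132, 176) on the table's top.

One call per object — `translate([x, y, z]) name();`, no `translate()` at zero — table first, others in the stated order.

table();
translate([132, 176, 683]) bookshelf();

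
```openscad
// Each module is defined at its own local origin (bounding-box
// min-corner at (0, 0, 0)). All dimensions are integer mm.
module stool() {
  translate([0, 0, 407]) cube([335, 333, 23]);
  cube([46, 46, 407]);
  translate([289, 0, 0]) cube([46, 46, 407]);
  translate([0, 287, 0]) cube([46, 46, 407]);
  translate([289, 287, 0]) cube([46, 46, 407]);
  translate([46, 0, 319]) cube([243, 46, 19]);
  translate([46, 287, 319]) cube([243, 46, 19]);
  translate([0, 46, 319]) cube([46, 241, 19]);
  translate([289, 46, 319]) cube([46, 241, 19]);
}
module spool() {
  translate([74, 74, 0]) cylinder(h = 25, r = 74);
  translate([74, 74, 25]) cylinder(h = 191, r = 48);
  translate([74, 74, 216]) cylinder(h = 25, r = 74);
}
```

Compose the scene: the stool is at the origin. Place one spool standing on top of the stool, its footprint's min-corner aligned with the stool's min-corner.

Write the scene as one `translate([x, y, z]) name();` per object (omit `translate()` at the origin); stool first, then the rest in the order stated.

stool();
translate([0, 0, 430]) spool();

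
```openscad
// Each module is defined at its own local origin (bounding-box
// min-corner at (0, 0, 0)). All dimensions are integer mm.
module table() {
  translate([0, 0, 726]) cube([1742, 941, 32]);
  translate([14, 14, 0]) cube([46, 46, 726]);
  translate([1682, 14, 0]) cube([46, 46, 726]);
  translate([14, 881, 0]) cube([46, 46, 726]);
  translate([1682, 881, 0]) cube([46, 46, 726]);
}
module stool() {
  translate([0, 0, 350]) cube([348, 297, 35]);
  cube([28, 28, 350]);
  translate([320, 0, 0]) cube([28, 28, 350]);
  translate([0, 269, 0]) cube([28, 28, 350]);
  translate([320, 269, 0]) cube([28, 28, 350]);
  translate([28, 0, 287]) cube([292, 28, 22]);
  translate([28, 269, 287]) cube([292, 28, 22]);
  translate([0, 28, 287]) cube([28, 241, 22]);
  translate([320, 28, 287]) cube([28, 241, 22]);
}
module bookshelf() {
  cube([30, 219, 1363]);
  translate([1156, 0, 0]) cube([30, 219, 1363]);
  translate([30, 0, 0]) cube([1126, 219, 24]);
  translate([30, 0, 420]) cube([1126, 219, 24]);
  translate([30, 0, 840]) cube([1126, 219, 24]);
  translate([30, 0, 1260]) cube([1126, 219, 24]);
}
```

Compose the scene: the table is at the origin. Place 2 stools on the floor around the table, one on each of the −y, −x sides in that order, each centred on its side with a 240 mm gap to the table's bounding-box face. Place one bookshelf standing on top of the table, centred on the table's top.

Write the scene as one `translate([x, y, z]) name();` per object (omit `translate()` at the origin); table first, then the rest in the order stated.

table();
translate([697, -537, 0]) stool();
translate([-588, 322, 0]) stool();
translate([278, 361, 758]) bookshelf();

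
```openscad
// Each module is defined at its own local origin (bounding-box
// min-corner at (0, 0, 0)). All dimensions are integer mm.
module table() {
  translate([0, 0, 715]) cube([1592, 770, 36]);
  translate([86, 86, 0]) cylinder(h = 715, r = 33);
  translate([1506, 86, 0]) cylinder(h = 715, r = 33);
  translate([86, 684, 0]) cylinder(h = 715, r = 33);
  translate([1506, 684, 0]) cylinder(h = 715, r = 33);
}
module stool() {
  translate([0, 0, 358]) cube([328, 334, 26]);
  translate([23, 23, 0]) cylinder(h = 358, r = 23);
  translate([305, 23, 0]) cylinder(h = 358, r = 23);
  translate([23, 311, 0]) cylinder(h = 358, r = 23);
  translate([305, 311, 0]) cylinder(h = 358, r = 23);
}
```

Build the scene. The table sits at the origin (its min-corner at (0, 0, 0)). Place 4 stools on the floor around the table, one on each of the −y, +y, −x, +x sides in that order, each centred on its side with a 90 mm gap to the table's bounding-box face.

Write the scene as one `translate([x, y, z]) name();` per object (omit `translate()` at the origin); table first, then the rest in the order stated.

table();
translate([632, -424, 0]) stool();
translate([632, 860, 0]) stool();
translate([-418, 218, 0]) stool();
translate([1682, 218, 0]) stool();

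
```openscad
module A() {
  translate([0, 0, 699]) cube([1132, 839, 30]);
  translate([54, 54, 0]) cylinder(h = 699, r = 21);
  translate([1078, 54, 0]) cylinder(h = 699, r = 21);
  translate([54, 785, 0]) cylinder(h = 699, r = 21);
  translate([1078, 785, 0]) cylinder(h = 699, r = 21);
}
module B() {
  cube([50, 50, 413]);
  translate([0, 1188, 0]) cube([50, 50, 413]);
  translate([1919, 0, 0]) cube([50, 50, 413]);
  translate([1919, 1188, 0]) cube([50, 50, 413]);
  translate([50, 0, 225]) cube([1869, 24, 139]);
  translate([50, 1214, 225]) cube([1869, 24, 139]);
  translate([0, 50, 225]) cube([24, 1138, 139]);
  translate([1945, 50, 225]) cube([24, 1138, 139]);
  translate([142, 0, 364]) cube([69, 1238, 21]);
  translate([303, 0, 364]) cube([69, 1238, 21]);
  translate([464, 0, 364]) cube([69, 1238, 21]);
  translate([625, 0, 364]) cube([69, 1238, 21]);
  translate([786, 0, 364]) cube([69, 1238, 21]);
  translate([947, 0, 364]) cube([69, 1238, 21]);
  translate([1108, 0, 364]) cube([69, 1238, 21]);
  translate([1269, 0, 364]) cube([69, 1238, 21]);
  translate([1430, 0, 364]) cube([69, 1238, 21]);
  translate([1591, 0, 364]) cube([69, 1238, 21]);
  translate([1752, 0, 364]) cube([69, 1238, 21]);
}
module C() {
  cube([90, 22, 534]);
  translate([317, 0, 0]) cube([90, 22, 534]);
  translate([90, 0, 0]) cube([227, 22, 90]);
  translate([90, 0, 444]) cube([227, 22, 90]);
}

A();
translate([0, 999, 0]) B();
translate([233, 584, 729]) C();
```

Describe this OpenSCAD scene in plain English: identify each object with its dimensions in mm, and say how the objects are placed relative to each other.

A is a table with a 1132×839 mm rectangular top, 30 mm thick, top surface at z = 729 mm, supported by four round legs of 42 mm diameter, each leg's bounding box inset 33 mm from the nearest pair of top edges, running from the floor.

B is a bed frame 1969 mm long (x) by 1238 mm wide (y). Four 50×50 mm corner posts, 413 mm tall, at the corners of the footprint. Four rails of 24 mm thickness and 139 mm height run between adjacent posts with their undersides at z = 225 mm, their outer faces flush with the outside of the frame (the two x-running rails run between the posts' inner faces; the two y-running rails run between the posts' inner faces). 11 slats, each 69 mm wide (x) and 21 mm thick, lie across the top of the two x-running rails, running the full 1238 mm width of the frame in y; the slats are evenly spaced along x between the inner faces of the end posts with equal gaps (rounded down to the nearest mm) at the −x end and between each pair — any rounding remainder accumulates at the +x end.

C is a rectangular picture frame lying in the x–z plane (depth along y). The opening is 227 mm wide (x) by 354 mm tall (z), surrounded by a border 90 mm wide on all four sides. The frame is 22 mm deep and is made of two full-height vertical stiles with two horizontal rails fitted between them.

The bed frame is on the floor beside the table on its +y side. The picture frame is on top of the table.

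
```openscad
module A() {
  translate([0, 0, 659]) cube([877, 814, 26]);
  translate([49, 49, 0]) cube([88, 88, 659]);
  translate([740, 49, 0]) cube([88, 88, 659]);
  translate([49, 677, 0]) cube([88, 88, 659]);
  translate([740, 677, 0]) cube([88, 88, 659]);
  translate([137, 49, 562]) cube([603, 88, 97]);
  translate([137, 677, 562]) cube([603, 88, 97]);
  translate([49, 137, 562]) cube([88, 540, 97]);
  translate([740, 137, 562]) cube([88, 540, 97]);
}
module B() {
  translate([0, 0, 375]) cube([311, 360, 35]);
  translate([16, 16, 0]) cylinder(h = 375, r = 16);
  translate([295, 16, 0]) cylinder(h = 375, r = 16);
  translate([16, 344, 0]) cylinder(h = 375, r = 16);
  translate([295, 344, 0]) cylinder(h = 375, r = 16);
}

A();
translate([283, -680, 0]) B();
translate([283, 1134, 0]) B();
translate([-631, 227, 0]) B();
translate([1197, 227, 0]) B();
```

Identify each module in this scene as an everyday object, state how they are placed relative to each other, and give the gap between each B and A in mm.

Each stool's nearest face is 320 mm from the table's bounding box.

A is a table. B is a stool. Four stools sit around the table at the −y, +y, −x, +x sides. The gap between each stool and the table is 320 mm.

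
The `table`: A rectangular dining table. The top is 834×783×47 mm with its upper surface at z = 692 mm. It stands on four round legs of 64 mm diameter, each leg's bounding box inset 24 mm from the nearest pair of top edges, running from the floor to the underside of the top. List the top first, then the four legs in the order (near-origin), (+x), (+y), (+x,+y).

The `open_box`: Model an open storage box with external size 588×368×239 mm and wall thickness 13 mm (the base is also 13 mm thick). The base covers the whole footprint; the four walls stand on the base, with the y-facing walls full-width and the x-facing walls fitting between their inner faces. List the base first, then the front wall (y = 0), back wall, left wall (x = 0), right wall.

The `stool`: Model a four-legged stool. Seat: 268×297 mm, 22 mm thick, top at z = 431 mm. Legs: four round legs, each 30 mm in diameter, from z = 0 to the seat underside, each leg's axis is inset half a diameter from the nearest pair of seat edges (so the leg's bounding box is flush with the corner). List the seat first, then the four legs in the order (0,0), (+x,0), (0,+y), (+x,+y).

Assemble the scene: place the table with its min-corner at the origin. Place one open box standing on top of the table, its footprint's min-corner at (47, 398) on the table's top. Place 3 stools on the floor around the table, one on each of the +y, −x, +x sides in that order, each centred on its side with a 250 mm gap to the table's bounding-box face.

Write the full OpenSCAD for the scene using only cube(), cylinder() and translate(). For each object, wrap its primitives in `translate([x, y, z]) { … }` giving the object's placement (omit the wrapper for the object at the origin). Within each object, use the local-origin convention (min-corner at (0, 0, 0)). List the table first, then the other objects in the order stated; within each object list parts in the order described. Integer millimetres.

translate([0, 0, 645]) cube([834, 783, 47]);
translate([56, 56, 0]) cylinder(h = 645, r = 32);
translate([778, 56, 0]) cylinder(h = 645, r = 32);
translate([56, 727, 0]) cylinder(h = 645, r = 32);
translate([778, 727, 0]) cylinder(h = 645, r = 32);
translate([47, 398, 692]) {
  cube([588, 368, 13]);
  translate([0, 0, 13]) cube([588, 13, 226]);
  translate([0, 355, 13]) cube([588, 13, 226]);
  translate([0, 13, 13]) cube([13, 342, 226]);
  translate([575, 13, 13]) cube([13, 342, 226]);
}
translate([283, 1033, 0]) {
  translate([0, 0, 409]) cube([268, 297, 22]);
  translate([15, 15, 0]) cylinder(h = 409, r = 15);
  translate([253, 15, 0]) cylinder(h = 409, r = 15);
  translate([15, 282, 0]) cylinder(h = 409, r = 15);
  translate([253, 282, 0]) cylinder(h = 409, r = 15);
}
translate([-518, 243, 0]) {
  translate([0, 0, 409]) cube([268, 297, 22]);
  translate([15, 15, 0]) cylinder(h = 409, r = 15);
  translate([253, 15, 0]) cylinder(h = 409, r = 15);
  translate([15, 282, 0]) cylinder(h = 409, r = 15);
  translate([253, 282, 0]) cylinder(h = 409, r = 15);
}
translate([1084, 243, 0]) {
  translate([0, 0, 409]) cube([268, 297, 22]);
  translate([15, 15, 0]) cylinder(h = 409, r = 15);
  translate([253, 15, 0]) cylinder(h = 409, r = 15);
  translate([15, 282, 0]) cylinder(h = 409, r = 15);
  translate([253, 282, 0]) cylinder(h = 409, r = 15);
}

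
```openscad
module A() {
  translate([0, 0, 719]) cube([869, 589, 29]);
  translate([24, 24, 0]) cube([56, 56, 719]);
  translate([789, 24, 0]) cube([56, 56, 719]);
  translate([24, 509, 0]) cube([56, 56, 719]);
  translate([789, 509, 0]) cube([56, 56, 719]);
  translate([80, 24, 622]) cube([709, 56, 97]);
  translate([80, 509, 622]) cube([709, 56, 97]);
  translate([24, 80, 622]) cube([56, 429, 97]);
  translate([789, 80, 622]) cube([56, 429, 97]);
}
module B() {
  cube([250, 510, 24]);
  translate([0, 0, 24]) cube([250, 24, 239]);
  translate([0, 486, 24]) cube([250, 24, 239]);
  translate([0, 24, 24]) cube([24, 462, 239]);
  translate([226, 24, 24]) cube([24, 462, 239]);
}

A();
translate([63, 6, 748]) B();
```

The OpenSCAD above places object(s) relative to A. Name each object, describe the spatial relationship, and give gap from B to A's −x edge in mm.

The open box's min-x is at 63; the table's min-x is 0; gap = 63 mm.

A is a table. B is an open box. The open box is on top of the table. The gap from the open box to the table's −x edge is 63 mm.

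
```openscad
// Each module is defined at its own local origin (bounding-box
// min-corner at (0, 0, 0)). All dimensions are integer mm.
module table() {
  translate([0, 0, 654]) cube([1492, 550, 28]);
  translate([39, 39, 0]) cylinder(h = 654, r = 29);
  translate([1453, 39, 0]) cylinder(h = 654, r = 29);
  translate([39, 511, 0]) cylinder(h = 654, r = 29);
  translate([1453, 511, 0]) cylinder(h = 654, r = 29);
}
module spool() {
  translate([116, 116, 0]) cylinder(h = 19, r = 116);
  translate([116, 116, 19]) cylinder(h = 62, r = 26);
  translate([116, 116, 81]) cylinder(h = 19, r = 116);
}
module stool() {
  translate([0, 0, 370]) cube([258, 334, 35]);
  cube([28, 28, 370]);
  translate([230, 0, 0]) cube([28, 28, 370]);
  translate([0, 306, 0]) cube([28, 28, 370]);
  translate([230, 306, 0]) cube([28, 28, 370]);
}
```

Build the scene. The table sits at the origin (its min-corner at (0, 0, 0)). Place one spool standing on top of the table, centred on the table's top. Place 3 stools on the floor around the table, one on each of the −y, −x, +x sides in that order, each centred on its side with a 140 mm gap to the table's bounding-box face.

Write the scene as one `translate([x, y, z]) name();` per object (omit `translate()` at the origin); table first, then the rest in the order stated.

table();
translate([630, 159, 682]) spool();
translate([617, -474, 0]) stool();
translate([-398, 108, 0]) stool();
translate([1632, 108, 0]) stool();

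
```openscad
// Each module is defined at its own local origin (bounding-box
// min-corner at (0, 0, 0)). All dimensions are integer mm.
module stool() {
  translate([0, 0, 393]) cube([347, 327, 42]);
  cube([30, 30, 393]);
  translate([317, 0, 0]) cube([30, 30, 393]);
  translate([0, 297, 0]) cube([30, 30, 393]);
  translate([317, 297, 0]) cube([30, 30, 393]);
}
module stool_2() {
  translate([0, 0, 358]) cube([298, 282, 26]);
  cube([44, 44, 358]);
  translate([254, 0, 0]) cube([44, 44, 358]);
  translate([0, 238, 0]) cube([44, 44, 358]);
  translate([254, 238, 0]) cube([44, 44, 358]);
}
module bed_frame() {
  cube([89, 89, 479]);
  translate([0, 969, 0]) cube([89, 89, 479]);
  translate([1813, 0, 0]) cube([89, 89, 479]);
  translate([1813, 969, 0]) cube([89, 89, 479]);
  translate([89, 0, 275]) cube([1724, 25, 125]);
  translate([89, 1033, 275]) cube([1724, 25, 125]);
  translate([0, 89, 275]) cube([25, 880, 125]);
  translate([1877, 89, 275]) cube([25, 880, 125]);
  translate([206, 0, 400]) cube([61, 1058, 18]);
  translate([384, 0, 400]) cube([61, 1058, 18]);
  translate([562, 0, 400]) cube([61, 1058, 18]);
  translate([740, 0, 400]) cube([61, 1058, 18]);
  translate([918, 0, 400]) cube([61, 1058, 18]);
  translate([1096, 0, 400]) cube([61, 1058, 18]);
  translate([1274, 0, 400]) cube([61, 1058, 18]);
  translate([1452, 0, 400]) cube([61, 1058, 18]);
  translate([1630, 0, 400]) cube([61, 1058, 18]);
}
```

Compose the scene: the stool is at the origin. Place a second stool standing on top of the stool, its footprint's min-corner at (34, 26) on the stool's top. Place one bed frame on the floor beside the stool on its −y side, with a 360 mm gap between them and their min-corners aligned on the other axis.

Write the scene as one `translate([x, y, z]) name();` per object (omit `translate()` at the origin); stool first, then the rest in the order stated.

stool();
translate([34, 26, 435]) stool_2();
translate([0, -1418, 0]) bed_frame();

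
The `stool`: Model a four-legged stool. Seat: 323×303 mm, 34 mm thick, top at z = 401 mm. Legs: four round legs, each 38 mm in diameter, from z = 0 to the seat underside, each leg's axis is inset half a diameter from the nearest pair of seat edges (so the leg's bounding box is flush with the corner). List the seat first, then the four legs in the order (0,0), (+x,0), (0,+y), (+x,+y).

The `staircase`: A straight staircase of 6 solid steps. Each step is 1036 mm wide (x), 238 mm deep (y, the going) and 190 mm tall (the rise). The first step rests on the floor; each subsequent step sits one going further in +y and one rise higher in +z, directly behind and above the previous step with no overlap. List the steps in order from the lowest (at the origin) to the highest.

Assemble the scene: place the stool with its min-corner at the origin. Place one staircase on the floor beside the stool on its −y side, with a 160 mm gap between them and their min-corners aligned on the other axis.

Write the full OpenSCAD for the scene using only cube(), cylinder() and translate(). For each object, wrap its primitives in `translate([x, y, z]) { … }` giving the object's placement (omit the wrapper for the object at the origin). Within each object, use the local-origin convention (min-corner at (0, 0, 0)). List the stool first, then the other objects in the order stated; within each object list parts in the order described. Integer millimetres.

translate([0, 0, 367]) cube([323, 303, 34]);
translate([19, 19, 0]) cylinder(h = 367, r = 19);
translate([304, 19, 0]) cylinder(h = 367, r = 19);
translate([19, 284, 0]) cylinder(h = 367, r = 19);
translate([304, 284, 0]) cylinder(h = 367, r = 19);
translate([0, -1588, 0]) {
  cube([1036, 238, 190]);
  translate([0, 238, 190]) cube([1036, 238, 190]);
  translate([0, 476, 380]) cube([1036, 238, 190]);
  translate([0, 714, 570]) cube([1036, 238, 190]);
  translate([0, 952, 760]) cube([1036, 238, 190]);
  translate([0, 1190, 950]) cube([1036, 238, 190]);
}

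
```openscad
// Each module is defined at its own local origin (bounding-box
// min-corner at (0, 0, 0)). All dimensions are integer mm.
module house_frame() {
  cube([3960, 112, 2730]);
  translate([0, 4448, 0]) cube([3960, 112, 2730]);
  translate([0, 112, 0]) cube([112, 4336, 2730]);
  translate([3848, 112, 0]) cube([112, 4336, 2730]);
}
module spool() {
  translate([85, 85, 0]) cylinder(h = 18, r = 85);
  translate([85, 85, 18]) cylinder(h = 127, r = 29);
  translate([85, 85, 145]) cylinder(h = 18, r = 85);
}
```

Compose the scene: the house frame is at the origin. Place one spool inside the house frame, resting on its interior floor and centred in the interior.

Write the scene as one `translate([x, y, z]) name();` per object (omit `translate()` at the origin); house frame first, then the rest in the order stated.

house_frame();
translate([1895, 2195, 0]) spool();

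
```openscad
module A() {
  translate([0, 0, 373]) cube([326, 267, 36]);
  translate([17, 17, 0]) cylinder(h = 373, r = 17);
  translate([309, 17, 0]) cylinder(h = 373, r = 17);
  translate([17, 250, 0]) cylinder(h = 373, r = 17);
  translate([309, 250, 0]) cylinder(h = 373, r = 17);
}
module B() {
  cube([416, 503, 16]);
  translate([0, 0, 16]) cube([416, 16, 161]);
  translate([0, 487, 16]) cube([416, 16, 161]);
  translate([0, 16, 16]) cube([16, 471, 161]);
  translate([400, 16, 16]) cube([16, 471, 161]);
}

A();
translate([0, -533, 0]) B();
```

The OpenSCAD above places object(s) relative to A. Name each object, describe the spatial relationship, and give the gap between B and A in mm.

A is a stool. B is an open box. The open box is on the floor beside the stool on its −y side. The gap between the open box and the stool is 30 mm.

The open box's nearest face is 30 mm from the stool's −y face.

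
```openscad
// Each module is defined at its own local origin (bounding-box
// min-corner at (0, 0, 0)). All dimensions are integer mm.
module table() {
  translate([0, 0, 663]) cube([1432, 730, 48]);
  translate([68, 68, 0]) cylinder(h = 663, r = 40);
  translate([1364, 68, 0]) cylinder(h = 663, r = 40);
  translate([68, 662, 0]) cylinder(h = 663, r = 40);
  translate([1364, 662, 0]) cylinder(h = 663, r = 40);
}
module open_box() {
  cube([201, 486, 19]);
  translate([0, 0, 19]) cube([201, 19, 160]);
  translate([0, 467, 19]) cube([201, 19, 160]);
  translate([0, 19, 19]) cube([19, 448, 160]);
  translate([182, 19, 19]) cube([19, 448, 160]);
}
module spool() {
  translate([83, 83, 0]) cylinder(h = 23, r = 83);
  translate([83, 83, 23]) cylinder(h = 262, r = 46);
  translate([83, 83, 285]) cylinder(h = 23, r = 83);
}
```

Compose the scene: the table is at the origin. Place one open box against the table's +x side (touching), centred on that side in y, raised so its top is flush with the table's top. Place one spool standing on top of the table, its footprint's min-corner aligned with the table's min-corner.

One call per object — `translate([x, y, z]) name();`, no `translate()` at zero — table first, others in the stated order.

table();
translate([1432, 122, 532]) open_box();
translate([0, 0, 711]) spool();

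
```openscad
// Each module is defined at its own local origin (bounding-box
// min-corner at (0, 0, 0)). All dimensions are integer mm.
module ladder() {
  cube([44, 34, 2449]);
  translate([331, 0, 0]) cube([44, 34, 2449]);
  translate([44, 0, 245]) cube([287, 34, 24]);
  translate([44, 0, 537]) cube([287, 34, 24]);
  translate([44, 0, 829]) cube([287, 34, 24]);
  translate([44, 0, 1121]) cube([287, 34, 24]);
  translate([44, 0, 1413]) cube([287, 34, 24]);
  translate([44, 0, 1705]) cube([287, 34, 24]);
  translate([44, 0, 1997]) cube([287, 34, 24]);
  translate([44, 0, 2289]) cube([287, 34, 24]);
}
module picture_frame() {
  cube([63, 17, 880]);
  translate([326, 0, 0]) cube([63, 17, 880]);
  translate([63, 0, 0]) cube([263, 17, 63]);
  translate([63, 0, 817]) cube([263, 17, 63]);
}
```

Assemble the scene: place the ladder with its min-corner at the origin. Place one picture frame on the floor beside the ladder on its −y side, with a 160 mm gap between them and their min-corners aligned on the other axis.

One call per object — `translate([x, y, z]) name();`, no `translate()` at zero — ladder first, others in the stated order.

ladder();
translate([0, -177, 0]) picture_frame();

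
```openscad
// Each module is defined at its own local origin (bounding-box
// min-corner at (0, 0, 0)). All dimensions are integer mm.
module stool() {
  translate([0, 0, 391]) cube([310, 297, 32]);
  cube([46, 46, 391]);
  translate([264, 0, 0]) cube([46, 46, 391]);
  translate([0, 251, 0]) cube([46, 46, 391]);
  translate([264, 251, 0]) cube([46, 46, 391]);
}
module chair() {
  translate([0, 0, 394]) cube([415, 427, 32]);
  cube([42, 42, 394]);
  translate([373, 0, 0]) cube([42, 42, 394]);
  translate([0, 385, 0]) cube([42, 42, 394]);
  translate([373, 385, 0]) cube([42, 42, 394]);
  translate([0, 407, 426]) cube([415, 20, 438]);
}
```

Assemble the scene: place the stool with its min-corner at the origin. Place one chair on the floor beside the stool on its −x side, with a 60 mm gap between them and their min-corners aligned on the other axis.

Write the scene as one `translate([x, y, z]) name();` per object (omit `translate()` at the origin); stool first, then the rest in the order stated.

stool();
translate([-475, 0, 0]) chair();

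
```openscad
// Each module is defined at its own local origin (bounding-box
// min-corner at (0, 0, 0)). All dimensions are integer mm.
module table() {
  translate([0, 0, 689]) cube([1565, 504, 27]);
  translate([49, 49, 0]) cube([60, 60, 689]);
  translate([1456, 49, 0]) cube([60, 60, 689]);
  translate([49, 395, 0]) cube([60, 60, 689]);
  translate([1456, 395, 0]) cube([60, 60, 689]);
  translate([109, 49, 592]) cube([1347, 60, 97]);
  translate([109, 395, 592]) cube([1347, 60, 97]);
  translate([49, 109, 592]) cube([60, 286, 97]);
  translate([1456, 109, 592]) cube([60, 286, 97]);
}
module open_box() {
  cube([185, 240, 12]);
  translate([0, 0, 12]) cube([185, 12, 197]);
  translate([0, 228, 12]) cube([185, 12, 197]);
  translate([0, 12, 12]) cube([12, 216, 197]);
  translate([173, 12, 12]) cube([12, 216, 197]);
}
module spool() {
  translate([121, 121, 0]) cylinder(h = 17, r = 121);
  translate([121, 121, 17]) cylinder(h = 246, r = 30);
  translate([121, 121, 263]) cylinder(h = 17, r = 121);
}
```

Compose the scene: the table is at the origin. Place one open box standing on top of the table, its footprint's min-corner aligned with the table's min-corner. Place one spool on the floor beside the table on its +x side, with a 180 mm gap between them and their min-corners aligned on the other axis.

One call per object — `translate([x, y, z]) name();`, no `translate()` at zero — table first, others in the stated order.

table();
translate([0, 0, 716]) open_box();
translate([1745, 0, 0]) spool();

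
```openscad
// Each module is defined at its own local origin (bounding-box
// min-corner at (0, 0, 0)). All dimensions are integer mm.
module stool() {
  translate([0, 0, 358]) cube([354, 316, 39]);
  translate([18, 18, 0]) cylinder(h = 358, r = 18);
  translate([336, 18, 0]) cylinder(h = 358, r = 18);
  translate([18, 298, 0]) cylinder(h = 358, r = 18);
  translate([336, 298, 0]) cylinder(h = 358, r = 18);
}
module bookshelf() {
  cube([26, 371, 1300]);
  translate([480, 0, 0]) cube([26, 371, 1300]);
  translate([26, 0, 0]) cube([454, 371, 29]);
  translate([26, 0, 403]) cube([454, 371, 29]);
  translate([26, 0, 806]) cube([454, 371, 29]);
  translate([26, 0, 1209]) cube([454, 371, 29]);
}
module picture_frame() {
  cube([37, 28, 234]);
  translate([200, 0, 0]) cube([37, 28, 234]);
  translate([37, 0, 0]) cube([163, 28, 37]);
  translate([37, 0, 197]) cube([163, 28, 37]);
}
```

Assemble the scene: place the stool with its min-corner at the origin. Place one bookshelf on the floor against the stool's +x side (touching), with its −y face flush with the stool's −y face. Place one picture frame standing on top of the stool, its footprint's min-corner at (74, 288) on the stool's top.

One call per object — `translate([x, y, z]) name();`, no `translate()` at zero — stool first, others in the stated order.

stool();
translate([354, 0, 0]) bookshelf();
translate([74, 288, 397]) picture_frame();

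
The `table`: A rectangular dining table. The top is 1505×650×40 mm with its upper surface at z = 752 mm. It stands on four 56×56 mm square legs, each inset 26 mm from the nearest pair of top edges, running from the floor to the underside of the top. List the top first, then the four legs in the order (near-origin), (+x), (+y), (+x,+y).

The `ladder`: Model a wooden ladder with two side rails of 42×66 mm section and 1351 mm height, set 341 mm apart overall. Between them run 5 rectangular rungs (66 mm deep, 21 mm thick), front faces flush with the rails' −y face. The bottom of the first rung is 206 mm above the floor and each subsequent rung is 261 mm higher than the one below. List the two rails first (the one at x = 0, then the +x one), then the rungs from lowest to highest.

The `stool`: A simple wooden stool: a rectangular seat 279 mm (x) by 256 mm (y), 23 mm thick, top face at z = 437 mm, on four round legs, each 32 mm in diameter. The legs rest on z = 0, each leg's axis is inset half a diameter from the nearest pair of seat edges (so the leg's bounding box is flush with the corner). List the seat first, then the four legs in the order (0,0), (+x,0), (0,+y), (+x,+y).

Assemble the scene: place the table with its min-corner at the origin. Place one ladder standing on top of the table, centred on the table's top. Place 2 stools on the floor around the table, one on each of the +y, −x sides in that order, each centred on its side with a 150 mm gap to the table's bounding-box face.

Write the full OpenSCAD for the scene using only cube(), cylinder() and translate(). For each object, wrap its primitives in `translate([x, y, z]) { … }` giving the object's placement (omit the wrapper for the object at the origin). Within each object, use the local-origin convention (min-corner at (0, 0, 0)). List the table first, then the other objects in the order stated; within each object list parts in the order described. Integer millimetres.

translate([0, 0, 712]) cube([1505, 650, 40]);
translate([26, 26, 0]) cube([56, 56, 712]);
translate([1423, 26, 0]) cube([56, 56, 712]);
translate([26, 568, 0]) cube([56, 56, 712]);
translate([1423, 568, 0]) cube([56, 56, 712]);
translate([582, 292, 752]) {
  cube([42, 66, 1351]);
  translate([299, 0, 0]) cube([42, 66, 1351]);
  translate([42, 0, 206]) cube([257, 66, 21]);
  translate([42, 0, 467]) cube([257, 66, 21]);
  translate([42, 0, 728]) cube([257, 66, 21]);
  translate([42, 0, 989]) cube([257, 66, 21]);
  translate([42, 0, 1250]) cube([257, 66, 21]);
}
translate([613, 800, 0]) {
  translate([0, 0, 414]) cube([279, 256, 23]);
  translate([16, 16, 0]) cylinder(h = 414, r = 16);
  translate([263, 16, 0]) cylinder(h = 414, r = 16);
  translate([16, 240, 0]) cylinder(h = 414, r = 16);
  translate([263, 240, 0]) cylinder(h = 414, r = 16);
}
translate([-429, 197, 0]) {
  translate([0, 0, 414]) cube([279, 256, 23]);
  translate([16, 16, 0]) cylinder(h = 414, r = 16);
  translate([263, 16, 0]) cylinder(h = 414, r = 16);
  translate([16, 240, 0]) cylinder(h = 414, r = 16);
  translate([263, 240, 0]) cylinder(h = 414, r = 16);
}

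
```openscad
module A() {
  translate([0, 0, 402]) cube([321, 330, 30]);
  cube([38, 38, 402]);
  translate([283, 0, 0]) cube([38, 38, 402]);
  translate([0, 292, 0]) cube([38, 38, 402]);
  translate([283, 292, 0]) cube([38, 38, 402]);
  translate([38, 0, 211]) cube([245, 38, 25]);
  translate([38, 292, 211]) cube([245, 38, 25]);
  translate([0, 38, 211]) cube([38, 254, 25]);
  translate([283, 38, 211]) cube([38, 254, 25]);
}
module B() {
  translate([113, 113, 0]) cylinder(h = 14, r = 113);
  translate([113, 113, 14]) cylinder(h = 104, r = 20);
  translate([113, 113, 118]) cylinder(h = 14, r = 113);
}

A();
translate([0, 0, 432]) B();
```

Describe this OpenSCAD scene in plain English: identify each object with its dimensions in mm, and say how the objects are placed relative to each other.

A is a simple wooden stool: a rectangular seat 321 mm (x) by 330 mm (y), 30 mm thick, top face at z = 432 mm, on four square legs, each 38×38 mm in cross-section. The legs rest on z = 0, each flush with a corner of the seat. Four stretchers, 38 mm wide and 25 mm tall, connect adjacent legs with their undersides at z = 211 mm, each running between the inner faces of the legs it joins and aligned with the legs' outer faces on the other axis.

B is a spool: two coaxial disc flanges of radius 113 mm and thickness 14 mm, joined by a core cylinder of radius 20 mm and height 104 mm. The lower flange rests on z = 0 and the three cylinders share a vertical axis.

The spool is on top of the stool.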